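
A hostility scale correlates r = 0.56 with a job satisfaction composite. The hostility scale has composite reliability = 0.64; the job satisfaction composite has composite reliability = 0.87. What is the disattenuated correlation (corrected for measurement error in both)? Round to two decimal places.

r_true = r_obs / √(r_xx · r_yy) = 0.56 / √(0.64 × 0.87) = 0.56 / √0.5568 = 0.56 / 0.7462 ≈ 0.75.

0.75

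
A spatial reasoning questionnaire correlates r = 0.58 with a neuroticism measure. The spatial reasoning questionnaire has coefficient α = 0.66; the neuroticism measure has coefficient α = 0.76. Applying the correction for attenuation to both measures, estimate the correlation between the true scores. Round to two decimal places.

0.82

r_true = r_obs / √(r_xx · r_yy) = 0.58 / √(0.66 × 0.76) = 0.58 / √0.5016 = 0.58 / 0.7082 ≈ 0.82.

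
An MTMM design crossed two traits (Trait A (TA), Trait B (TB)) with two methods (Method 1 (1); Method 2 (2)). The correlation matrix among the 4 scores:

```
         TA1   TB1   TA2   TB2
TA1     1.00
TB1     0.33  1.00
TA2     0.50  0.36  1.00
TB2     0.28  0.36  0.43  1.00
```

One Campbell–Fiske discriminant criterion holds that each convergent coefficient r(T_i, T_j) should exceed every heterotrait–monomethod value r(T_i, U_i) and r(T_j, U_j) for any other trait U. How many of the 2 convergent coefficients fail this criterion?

1

Checking each validity diagonal entry against its comparison values:
TA (methods 1·2): 0.50 vs {0.33, 0.43} → pass.
TB (methods 1·2): 0.36 vs {0.33, 0.43} → fail.
1 of 2 fail.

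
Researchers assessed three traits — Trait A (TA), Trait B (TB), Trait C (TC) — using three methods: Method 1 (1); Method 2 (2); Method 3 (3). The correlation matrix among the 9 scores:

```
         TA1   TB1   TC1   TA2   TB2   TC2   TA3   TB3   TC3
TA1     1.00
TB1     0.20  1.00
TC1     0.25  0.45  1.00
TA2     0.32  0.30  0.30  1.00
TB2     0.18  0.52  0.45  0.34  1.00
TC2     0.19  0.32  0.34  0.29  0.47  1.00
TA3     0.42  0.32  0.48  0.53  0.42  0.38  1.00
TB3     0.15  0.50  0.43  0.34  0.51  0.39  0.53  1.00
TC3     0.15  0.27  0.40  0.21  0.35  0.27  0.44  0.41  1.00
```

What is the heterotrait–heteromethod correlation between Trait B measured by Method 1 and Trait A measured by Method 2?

0.30

Different traits and methods: r(TB1, TA2) = 0.30.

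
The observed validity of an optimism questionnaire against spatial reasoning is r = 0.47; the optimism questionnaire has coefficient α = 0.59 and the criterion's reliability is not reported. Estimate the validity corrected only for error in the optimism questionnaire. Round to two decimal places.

Single correction: r_c = r_obs / √r_xx = 0.47 / √0.59 = 0.47 / 0.7681 ≈ 0.61.

0.61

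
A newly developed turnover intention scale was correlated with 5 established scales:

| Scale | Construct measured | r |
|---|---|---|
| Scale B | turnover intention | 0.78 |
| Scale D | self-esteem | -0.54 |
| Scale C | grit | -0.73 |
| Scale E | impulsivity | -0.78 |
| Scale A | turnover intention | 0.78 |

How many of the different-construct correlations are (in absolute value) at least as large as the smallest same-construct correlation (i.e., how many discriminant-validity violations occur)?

Convergent (same construct = turnover intention): Scale B, Scale A.
Smallest convergent = 0.78. Discriminant |r|: 0.54, 0.73, 0.78; count ≥ 0.78 → 1.

1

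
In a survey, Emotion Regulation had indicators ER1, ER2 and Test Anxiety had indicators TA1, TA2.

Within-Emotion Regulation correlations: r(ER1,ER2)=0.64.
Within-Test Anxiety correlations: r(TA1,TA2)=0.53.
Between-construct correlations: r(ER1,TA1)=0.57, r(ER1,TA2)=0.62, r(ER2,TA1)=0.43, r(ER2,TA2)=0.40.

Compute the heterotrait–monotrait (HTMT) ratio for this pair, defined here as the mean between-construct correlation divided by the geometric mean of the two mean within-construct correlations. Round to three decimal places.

Mean between = 2.02/4 = 0.5050.
Mean within-ER = 0.64/1 = 0.6400; mean within-TA = 0.53/1 = 0.5300.
Geometric mean = √(0.6400 × 0.5300) = 0.5824.
HTMT = 0.5050 / 0.5824 = 0.867.

0.867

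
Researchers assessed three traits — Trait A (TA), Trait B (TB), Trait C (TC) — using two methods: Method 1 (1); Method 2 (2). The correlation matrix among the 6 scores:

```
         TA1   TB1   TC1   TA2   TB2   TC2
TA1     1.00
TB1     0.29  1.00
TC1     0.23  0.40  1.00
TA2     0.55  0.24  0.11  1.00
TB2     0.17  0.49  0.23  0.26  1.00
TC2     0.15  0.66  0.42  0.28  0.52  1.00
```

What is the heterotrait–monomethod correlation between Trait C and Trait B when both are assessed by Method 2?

0.52

Different traits, same method: r(TC2, TB2) = 0.52.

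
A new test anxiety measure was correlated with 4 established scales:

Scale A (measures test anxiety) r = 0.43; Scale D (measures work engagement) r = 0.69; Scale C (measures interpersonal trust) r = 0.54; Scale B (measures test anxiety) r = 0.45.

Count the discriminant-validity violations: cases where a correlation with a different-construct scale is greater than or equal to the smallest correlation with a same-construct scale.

Convergent (same construct = test anxiety): Scale A, Scale B.
Smallest convergent = 0.43. Discriminant values: 0.69, 0.54; count ≥ 0.43 → 2.

2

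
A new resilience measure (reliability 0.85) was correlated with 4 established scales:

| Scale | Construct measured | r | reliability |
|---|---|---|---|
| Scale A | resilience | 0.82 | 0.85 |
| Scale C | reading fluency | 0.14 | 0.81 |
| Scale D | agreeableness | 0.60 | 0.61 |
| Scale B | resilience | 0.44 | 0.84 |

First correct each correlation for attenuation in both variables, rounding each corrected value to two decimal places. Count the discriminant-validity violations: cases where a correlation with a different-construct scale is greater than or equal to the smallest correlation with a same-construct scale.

1

Disattenuated r (r / √(r_scale · r_new)):
  Scale A (conv): 0.82 / √(0.85·0.85) = 0.96
  Scale C (disc): 0.14 / √(0.81·0.85) = 0.17
  Scale D (disc): 0.60 / √(0.61·0.85) = 0.83
  Scale B (conv): 0.44 / √(0.84·0.85) = 0.52
Smallest convergent = 0.52. Discriminant values: 0.17, 0.83; count ≥ 0.52 → 1.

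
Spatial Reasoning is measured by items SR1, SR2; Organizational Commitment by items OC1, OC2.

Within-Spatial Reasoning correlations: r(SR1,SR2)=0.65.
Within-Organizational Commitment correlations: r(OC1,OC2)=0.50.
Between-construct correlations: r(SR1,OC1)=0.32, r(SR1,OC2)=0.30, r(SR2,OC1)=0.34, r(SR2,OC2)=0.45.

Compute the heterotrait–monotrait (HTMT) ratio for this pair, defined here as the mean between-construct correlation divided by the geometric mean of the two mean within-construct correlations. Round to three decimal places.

Mean heterotrait r = 1.41/4 = 0.3525.
Mean within-SR = 0.65/1 = 0.6500; mean within-OC = 0.50/1 = 0.5000.
Geometric mean = √(0.6500 × 0.5000) = 0.5701.
HTMT = 0.3525 / 0.5701 = 0.618.

0.618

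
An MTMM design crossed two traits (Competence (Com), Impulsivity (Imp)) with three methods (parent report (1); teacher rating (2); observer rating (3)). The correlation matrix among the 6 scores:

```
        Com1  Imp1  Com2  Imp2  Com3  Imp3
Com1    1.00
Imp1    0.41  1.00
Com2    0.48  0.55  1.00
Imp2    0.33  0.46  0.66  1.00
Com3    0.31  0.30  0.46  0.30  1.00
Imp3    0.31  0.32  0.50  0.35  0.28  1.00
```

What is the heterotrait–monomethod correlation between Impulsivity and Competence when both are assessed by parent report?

0.41

Different traits, same method: r(Imp1, Com1) = 0.41.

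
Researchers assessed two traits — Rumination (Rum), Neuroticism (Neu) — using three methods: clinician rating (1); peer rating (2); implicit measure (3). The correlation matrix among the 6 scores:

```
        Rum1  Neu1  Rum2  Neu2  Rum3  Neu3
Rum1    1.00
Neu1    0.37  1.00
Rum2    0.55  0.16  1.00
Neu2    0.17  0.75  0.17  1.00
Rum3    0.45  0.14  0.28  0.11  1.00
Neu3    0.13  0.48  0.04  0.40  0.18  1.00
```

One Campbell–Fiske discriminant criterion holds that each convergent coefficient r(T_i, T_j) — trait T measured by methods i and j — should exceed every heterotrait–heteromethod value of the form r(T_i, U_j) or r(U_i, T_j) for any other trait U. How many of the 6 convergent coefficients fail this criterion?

Each convergent coefficient versus the relevant comparison correlations:
Rum (methods 1·2): 0.55 vs {0.17, 0.16} → pass.
Rum (methods 1·3): 0.45 vs {0.13, 0.14} → pass.
Rum (methods 2·3): 0.28 vs {0.04, 0.11} → pass.
Neu (methods 1·2): 0.75 vs {0.16, 0.17} → pass.
Neu (methods 1·3): 0.48 vs {0.14, 0.13} → pass.
Neu (methods 2·3): 0.40 vs {0.11, 0.04} → pass.
0 of 6 fail.

0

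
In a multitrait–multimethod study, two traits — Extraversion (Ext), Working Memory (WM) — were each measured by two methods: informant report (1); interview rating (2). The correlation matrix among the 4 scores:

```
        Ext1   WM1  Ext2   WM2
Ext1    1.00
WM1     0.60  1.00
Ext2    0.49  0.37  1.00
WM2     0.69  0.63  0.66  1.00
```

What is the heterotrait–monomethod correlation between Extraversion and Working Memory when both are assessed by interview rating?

Different traits, same method: r(Ext2, WM2) = 0.66.

0.66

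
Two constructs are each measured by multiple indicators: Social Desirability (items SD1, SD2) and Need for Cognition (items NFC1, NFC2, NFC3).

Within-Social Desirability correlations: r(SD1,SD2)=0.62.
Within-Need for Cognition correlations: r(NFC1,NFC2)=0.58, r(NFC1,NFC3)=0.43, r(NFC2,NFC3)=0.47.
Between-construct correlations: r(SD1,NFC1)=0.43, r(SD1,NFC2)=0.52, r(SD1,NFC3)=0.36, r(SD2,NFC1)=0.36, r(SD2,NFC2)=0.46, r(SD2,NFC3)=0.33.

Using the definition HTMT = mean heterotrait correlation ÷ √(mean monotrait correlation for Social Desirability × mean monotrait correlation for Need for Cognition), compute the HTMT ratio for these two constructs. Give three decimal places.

0.741

Mean heterotrait r = 2.46/6 = 0.4100.
Mean within-SD = 0.62/1 = 0.6200; mean within-NFC = 1.48/3 = 0.4933.
Geometric mean = √(0.6200 × 0.4933) = 0.5530.
HTMT = 0.4100 / 0.5530 = 0.741.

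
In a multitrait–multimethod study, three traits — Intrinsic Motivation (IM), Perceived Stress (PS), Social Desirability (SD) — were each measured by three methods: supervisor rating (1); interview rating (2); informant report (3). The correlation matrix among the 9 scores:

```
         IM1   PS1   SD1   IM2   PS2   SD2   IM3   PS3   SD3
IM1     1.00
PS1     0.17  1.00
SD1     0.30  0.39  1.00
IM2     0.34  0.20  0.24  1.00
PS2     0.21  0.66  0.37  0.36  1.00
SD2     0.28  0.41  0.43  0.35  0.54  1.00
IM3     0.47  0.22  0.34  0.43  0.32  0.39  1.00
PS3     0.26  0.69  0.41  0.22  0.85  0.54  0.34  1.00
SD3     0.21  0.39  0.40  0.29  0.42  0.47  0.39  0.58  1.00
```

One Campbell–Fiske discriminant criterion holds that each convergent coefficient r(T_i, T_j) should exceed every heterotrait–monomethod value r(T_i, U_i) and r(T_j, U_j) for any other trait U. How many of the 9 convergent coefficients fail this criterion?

Convergent coefficients and their comparison sets:
IM (methods 1·2): 0.34 vs {0.17, 0.36, 0.30, 0.35} → fail.
IM (methods 1·3): 0.47 vs {0.17, 0.34, 0.30, 0.39} → pass.
IM (methods 2·3): 0.43 vs {0.36, 0.34, 0.35, 0.39} → pass.
PS (methods 1·2): 0.66 vs {0.17, 0.36, 0.39, 0.54} → pass.
PS (methods 1·3): 0.69 vs {0.17, 0.34, 0.39, 0.58} → pass.
PS (methods 2·3): 0.85 vs {0.36, 0.34, 0.54, 0.58} → pass.
SD (methods 1·2): 0.43 vs {0.30, 0.35, 0.39, 0.54} → fail.
SD (methods 1·3): 0.40 vs {0.30, 0.39, 0.39, 0.58} → fail.
SD (methods 2·3): 0.47 vs {0.35, 0.39, 0.54, 0.58} → fail.
4 of 9 fail.

4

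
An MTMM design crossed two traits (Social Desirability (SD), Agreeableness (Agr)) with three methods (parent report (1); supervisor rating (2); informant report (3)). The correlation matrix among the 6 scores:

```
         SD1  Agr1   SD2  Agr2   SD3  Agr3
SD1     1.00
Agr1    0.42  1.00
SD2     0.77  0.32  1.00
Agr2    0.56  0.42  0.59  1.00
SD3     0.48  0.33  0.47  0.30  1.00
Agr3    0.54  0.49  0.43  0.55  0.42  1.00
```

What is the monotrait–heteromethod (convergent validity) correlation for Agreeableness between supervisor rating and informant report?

0.55

Same trait (Agr), different methods: r(Agr2, Agr3) = 0.55.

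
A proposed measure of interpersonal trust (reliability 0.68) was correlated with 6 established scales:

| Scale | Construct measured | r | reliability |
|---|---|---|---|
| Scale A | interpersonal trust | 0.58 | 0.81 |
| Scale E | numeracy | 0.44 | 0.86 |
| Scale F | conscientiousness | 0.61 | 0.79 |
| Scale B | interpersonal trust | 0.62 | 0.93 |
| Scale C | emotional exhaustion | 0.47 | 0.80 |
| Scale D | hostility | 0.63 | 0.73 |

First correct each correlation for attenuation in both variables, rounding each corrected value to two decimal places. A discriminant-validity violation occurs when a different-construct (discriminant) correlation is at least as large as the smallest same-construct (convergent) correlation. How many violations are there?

Disattenuated r (r / √(r_scale · r_new)):
  Scale A (conv): 0.58 / √(0.81·0.68) = 0.78
  Scale E (disc): 0.44 / √(0.86·0.68) = 0.58
  Scale F (disc): 0.61 / √(0.79·0.68) = 0.83
  Scale B (conv): 0.62 / √(0.93·0.68) = 0.78
  Scale C (disc): 0.47 / √(0.80·0.68) = 0.64
  Scale D (disc): 0.63 / √(0.73·0.68) = 0.89
Smallest convergent = 0.78. Discriminant values: 0.58, 0.83, 0.64, 0.89; count ≥ 0.78 → 2.

2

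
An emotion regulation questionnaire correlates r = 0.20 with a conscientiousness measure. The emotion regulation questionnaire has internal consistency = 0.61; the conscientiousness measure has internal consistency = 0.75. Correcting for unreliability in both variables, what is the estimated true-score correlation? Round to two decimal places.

0.30

r_true = r_obs / √(r_xx · r_yy) = 0.20 / √(0.61 × 0.75) = 0.20 / √0.4575 = 0.20 / 0.6764 ≈ 0.30.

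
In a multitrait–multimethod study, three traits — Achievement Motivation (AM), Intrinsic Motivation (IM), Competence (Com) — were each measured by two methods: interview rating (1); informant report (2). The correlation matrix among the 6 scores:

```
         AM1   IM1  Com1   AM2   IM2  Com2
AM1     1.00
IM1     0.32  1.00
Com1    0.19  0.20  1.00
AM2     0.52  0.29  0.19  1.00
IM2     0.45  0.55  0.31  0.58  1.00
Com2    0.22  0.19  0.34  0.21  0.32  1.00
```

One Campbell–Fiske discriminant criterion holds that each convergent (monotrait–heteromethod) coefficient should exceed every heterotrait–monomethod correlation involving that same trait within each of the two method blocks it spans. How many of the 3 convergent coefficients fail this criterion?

2

Convergent coefficients and their comparison sets:
AM (methods 1·2): 0.52 vs {0.32, 0.58, 0.19, 0.21} → fail.
IM (methods 1·2): 0.55 vs {0.32, 0.58, 0.20, 0.32} → fail.
Com (methods 1·2): 0.34 vs {0.19, 0.21, 0.20, 0.32} → pass.
2 of 3 fail.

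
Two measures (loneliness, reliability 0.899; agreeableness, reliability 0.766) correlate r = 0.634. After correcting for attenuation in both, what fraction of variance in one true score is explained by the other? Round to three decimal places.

Disattenuated r = 0.634 / √(0.899 × 0.766) = 0.634 / 0.8298 = 0.7640.
Shared true-score variance = 0.7640² = 0.5837 ≈ 0.584.

0.584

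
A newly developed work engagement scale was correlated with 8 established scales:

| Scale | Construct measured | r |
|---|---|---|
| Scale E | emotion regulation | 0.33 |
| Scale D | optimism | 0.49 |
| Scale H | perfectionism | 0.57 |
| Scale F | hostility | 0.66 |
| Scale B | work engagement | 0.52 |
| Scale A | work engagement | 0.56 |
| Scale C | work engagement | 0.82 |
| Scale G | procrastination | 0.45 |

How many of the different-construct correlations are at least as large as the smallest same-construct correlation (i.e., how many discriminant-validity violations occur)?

2

Convergent (same construct = work engagement): Scale B, Scale A, Scale C.
Smallest convergent = 0.52. Discriminant values: 0.33, 0.49, 0.57, 0.66, 0.45; count ≥ 0.52 → 2.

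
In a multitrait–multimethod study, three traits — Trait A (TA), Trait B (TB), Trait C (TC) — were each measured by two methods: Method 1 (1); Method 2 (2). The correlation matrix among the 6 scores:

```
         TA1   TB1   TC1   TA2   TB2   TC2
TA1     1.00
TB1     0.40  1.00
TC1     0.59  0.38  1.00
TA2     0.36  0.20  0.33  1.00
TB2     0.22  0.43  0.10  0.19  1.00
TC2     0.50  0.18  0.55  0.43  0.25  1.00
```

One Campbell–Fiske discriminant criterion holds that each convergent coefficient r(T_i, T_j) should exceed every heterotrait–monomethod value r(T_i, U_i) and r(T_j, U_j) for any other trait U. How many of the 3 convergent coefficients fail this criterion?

Checking each validity diagonal entry against its comparison values:
TA (methods 1·2): 0.36 vs {0.40, 0.19, 0.59, 0.43} → fail.
TB (methods 1·2): 0.43 vs {0.40, 0.19, 0.38, 0.25} → pass.
TC (methods 1·2): 0.55 vs {0.59, 0.43, 0.38, 0.25} → fail.
2 of 3 fail.

2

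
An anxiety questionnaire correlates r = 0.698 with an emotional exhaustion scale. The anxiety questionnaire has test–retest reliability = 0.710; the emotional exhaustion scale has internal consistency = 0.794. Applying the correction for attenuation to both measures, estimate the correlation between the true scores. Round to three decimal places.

0.930

r_true = r_obs / √(r_xx · r_yy) = 0.698 / √(0.710 × 0.794) = 0.698 / √0.563740 = 0.698 / 0.7508 ≈ 0.930.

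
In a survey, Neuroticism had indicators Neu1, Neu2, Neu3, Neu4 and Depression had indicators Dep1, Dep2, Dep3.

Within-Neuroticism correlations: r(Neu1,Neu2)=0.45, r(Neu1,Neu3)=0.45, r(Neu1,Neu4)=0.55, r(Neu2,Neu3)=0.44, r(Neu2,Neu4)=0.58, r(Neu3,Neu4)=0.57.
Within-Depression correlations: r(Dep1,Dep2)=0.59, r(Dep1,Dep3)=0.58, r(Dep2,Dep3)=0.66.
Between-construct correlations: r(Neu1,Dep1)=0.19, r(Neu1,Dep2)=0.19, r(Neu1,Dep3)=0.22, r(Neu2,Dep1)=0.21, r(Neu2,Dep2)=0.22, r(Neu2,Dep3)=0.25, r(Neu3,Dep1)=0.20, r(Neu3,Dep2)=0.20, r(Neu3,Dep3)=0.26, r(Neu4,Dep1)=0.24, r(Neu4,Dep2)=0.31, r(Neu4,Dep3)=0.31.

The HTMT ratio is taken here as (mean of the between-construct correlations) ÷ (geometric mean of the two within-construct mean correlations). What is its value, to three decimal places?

0.420

Mean between = 2.80/12 = 0.2333.
Mean within-Neu = 3.04/6 = 0.5067; mean within-Dep = 1.83/3 = 0.6100.
Geometric mean = √(0.5067 × 0.6100) = 0.5560.
HTMT = 0.2333 / 0.5560 = 0.420.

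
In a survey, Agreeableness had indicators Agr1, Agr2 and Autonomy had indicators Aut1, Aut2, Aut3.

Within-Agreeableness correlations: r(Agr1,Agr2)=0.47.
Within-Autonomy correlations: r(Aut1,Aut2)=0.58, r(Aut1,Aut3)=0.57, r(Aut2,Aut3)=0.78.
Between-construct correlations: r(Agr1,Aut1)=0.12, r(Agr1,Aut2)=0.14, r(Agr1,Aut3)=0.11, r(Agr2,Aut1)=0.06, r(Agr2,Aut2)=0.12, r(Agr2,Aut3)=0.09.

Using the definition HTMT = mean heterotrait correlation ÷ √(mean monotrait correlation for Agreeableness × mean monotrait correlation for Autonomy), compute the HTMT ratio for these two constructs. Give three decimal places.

0.194

Mean heterotrait r = 0.64/6 = 0.1067.
Mean within-Agr = 0.47/1 = 0.4700; mean within-Aut = 1.93/3 = 0.6433.
Geometric mean = √(0.4700 × 0.6433) = 0.5499.
HTMT = 0.1067 / 0.5499 = 0.194.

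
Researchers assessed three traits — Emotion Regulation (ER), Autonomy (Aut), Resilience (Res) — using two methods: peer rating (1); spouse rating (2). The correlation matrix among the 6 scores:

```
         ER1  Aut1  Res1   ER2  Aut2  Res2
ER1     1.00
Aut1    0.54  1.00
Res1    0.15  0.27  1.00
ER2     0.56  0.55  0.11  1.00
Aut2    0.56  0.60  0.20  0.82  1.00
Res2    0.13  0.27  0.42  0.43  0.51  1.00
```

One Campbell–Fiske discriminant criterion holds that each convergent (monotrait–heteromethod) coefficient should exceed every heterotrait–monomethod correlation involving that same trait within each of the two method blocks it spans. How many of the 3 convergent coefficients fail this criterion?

3

Convergent coefficients and their comparison sets:
ER (methods 1·2): 0.56 vs {0.54, 0.82, 0.15, 0.43} → fail.
Aut (methods 1·2): 0.60 vs {0.54, 0.82, 0.27, 0.51} → fail.
Res (methods 1·2): 0.42 vs {0.15, 0.43, 0.27, 0.51} → fail.
3 of 3 fail.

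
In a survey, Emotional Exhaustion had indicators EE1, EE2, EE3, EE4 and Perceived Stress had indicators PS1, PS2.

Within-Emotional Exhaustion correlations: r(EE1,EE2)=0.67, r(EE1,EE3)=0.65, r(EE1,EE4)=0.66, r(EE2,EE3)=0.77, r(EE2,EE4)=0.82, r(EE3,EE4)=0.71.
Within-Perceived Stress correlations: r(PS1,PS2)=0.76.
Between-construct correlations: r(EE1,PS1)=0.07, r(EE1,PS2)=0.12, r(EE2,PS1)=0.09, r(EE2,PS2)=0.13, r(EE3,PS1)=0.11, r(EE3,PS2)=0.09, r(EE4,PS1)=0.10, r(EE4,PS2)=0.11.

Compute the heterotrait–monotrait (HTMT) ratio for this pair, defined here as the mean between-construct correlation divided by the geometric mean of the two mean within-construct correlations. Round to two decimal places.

Between-construct mean = 0.82/8 = 0.1025.
Mean within-EE = 4.28/6 = 0.7133; mean within-PS = 0.76/1 = 0.7600.
Geometric mean = √(0.7133 × 0.7600) = 0.7363.
HTMT = 0.1025 / 0.7363 = 0.14.

0.14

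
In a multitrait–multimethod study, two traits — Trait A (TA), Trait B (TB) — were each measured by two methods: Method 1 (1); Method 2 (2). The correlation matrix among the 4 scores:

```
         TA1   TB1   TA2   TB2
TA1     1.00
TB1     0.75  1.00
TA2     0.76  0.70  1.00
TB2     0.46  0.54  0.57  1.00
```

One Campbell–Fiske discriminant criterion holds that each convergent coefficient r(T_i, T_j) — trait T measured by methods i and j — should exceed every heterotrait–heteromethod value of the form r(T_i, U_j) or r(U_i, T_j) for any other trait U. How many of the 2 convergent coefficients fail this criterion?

1

Each convergent coefficient versus the relevant comparison correlations:
TA (methods 1·2): 0.76 vs {0.46, 0.70} → pass.
TB (methods 1·2): 0.54 vs {0.70, 0.46} → fail.
1 of 2 fail.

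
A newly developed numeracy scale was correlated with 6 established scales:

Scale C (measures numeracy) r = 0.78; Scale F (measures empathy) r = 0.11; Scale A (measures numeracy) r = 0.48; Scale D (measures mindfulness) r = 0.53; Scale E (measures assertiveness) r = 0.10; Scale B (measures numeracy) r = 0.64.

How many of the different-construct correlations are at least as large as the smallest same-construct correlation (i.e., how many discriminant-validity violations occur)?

1

Convergent (same construct = numeracy): Scale C, Scale A, Scale B.
Smallest convergent = 0.48. Discriminant values: 0.11, 0.53, 0.10; count ≥ 0.48 → 1.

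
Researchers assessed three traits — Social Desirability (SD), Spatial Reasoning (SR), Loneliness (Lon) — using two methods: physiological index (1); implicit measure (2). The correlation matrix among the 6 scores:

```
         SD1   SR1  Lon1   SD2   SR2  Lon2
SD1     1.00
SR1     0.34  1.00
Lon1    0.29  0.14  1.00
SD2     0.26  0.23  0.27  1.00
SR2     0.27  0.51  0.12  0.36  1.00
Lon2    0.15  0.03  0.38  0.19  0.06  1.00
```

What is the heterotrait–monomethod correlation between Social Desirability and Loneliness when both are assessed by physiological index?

0.29

Different traits, same method: r(SD1, Lon1) = 0.29.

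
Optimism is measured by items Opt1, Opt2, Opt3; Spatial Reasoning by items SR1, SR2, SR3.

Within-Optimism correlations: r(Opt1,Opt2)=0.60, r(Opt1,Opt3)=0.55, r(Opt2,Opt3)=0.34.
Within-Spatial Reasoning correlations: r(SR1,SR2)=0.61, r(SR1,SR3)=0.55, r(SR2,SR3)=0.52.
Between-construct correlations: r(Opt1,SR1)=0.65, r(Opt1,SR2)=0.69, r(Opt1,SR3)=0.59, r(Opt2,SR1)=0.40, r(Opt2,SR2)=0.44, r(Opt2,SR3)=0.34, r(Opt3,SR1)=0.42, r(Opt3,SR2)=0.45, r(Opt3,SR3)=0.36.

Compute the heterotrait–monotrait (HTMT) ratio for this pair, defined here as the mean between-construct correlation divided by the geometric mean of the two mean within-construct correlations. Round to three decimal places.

Mean heterotrait r = 4.34/9 = 0.4822.
Mean within-Opt = 1.49/3 = 0.4967; mean within-SR = 1.68/3 = 0.5600.
Geometric mean = √(0.4967 × 0.5600) = 0.5274.
HTMT = 0.4822 / 0.5274 = 0.914.

0.914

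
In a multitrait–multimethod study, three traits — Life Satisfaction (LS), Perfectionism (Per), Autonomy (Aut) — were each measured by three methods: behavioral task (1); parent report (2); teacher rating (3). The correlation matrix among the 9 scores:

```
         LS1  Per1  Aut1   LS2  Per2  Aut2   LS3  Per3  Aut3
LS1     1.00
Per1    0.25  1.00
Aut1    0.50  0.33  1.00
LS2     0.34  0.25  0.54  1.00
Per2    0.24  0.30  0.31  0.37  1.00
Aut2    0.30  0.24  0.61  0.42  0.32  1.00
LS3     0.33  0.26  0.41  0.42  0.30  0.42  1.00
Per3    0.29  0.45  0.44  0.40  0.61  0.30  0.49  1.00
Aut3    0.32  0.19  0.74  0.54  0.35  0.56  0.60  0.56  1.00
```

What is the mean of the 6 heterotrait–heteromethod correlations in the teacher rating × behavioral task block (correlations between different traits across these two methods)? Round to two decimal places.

HTHM values (method 3 × method 1): 0.26, 0.41, 0.29, 0.44, 0.32, 0.19; mean = 1.91/6 = 0.32.

0.32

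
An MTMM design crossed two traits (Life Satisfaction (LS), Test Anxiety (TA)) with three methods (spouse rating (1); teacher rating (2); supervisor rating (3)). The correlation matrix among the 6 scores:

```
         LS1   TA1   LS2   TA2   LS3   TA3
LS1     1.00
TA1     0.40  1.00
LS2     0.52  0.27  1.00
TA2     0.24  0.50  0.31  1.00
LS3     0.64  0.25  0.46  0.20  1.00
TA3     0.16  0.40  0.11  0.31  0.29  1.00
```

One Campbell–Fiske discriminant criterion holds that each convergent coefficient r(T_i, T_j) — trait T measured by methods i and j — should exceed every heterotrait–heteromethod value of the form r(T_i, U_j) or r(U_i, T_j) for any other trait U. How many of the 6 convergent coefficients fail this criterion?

0

Each convergent coefficient versus the relevant comparison correlations:
LS (methods 1·2): 0.52 vs {0.24, 0.27} → pass.
LS (methods 1·3): 0.64 vs {0.16, 0.25} → pass.
LS (methods 2·3): 0.46 vs {0.11, 0.20} → pass.
TA (methods 1·2): 0.50 vs {0.27, 0.24} → pass.
TA (methods 1·3): 0.40 vs {0.25, 0.16} → pass.
TA (methods 2·3): 0.31 vs {0.20, 0.11} → pass.
0 of 6 fail.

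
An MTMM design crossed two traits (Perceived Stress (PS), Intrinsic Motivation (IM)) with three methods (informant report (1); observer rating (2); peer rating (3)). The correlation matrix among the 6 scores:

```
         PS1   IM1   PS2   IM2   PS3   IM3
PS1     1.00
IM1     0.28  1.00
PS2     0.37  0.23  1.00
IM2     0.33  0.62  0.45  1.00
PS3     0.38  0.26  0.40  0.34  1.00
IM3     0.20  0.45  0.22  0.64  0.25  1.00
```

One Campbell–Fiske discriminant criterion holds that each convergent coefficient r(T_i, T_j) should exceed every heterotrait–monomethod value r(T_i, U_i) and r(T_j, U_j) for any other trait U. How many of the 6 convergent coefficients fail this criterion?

2

Convergent coefficients and their comparison sets:
PS (methods 1·2): 0.37 vs {0.28, 0.45} → fail.
PS (methods 1·3): 0.38 vs {0.28, 0.25} → pass.
PS (methods 2·3): 0.40 vs {0.45, 0.25} → fail.
IM (methods 1·2): 0.62 vs {0.28, 0.45} → pass.
IM (methods 1·3): 0.45 vs {0.28, 0.25} → pass.
IM (methods 2·3): 0.64 vs {0.45, 0.25} → pass.
2 of 6 fail.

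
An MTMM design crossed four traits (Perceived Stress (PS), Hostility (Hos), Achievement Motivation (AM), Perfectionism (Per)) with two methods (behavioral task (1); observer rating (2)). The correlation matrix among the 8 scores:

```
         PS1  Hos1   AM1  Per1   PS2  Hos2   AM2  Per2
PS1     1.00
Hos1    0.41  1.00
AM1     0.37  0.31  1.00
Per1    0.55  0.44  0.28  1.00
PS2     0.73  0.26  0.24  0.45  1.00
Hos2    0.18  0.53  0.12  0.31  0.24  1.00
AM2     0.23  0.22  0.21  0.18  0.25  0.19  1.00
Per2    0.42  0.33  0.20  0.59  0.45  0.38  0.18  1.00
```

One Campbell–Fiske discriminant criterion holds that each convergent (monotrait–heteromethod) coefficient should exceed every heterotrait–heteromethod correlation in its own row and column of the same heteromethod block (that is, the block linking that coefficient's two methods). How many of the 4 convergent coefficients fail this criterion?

1

Checking each validity diagonal entry against its comparison values:
PS (methods 1·2): 0.73 vs {0.18, 0.26, 0.23, 0.24, 0.42, 0.45} → pass.
Hos (methods 1·2): 0.53 vs {0.26, 0.18, 0.22, 0.12, 0.33, 0.31} → pass.
AM (methods 1·2): 0.21 vs {0.24, 0.23, 0.12, 0.22, 0.20, 0.18} → fail.
Per (methods 1·2): 0.59 vs {0.45, 0.42, 0.31, 0.33, 0.18, 0.20} → pass.
1 of 4 fail.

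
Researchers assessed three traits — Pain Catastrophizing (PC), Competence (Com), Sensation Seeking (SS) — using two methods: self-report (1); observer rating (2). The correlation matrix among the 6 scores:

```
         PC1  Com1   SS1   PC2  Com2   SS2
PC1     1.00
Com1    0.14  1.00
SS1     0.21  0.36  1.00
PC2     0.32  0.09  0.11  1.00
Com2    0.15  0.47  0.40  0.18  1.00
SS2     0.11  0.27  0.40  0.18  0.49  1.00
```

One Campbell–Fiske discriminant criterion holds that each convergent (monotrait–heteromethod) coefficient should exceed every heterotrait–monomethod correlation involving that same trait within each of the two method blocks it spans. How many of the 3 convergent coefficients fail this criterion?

Each convergent coefficient versus the relevant comparison correlations:
PC (methods 1·2): 0.32 vs {0.14, 0.18, 0.21, 0.18} → pass.
Com (methods 1·2): 0.47 vs {0.14, 0.18, 0.36, 0.49} → fail.
SS (methods 1·2): 0.40 vs {0.21, 0.18, 0.36, 0.49} → fail.
2 of 3 fail.

2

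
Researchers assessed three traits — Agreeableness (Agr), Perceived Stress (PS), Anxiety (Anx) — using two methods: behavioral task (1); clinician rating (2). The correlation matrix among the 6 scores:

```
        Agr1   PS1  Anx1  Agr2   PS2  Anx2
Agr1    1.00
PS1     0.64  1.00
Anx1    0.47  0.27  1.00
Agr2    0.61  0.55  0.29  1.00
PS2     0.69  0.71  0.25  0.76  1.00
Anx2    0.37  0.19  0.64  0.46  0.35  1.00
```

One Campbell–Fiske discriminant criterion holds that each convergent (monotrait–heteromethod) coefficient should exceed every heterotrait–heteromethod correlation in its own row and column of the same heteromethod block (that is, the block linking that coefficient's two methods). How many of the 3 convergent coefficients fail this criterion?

Convergent coefficients and their comparison sets:
Agr (methods 1·2): 0.61 vs {0.69, 0.55, 0.37, 0.29} → fail.
PS (methods 1·2): 0.71 vs {0.55, 0.69, 0.19, 0.25} → pass.
Anx (methods 1·2): 0.64 vs {0.29, 0.37, 0.25, 0.19} → pass.
1 of 3 fail.

1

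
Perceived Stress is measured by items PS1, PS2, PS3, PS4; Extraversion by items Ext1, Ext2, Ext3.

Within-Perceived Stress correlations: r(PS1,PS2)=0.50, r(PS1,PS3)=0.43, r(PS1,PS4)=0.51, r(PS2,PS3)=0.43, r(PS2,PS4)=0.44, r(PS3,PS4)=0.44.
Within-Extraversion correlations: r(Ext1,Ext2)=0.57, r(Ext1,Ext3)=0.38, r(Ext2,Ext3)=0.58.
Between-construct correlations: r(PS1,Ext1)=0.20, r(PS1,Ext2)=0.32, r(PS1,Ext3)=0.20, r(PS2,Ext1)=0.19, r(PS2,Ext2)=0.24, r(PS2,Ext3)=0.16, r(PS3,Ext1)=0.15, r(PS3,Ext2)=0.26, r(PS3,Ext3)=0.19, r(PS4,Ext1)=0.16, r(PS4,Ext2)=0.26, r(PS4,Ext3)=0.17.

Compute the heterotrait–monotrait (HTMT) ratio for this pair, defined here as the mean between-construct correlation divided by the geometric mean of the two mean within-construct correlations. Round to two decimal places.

0.43

Mean heterotrait r = 2.50/12 = 0.2083.
Mean within-PS = 2.75/6 = 0.4583; mean within-Ext = 1.53/3 = 0.5100.
Geometric mean = √(0.4583 × 0.5100) = 0.4835.
HTMT = 0.2083 / 0.4835 = 0.43.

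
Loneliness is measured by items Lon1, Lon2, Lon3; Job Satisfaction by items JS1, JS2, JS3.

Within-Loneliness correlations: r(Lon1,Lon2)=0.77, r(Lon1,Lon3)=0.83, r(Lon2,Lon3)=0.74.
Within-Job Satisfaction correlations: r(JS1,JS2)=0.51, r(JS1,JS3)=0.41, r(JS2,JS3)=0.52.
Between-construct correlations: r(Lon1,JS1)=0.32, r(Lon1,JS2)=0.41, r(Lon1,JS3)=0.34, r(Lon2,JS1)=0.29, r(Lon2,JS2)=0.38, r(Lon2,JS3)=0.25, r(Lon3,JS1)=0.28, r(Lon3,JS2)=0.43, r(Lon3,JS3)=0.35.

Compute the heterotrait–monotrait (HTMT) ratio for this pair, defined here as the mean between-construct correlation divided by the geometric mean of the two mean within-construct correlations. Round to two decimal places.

Mean between = 3.05/9 = 0.3389.
Mean within-Lon = 2.34/3 = 0.7800; mean within-JS = 1.44/3 = 0.4800.
Geometric mean = √(0.7800 × 0.4800) = 0.6119.
HTMT = 0.3389 / 0.6119 = 0.55.

0.55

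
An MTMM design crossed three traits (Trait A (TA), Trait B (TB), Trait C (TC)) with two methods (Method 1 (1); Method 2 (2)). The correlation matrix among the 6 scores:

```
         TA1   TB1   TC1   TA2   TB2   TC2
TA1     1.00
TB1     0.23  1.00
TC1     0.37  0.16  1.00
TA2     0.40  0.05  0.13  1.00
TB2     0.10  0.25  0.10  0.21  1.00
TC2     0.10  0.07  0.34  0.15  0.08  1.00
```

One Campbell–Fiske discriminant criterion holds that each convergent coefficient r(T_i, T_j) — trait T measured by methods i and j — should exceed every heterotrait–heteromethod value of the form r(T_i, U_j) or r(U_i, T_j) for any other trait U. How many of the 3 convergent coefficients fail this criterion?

Each convergent coefficient versus the relevant comparison correlations:
TA (methods 1·2): 0.40 vs {0.10, 0.05, 0.10, 0.13} → pass.
TB (methods 1·2): 0.25 vs {0.05, 0.10, 0.07, 0.10} → pass.
TC (methods 1·2): 0.34 vs {0.13, 0.10, 0.10, 0.07} → pass.
0 of 3 fail.

0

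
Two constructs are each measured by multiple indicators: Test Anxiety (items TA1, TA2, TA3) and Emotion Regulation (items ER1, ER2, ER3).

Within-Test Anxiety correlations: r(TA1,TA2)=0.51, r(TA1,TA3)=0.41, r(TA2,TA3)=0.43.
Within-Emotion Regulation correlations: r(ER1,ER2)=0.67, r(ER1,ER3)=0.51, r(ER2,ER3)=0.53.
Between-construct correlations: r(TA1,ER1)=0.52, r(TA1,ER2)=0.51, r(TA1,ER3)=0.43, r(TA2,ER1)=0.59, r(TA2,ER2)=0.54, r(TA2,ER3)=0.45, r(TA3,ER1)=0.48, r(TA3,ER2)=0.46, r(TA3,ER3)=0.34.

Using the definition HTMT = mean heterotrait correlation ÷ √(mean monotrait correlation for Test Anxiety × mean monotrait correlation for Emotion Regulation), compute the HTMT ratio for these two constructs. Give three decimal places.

Mean heterotrait r = 4.32/9 = 0.4800.
Mean within-TA = 1.35/3 = 0.4500; mean within-ER = 1.71/3 = 0.5700.
Geometric mean = √(0.4500 × 0.5700) = 0.5065.
HTMT = 0.4800 / 0.5065 = 0.948.

0.948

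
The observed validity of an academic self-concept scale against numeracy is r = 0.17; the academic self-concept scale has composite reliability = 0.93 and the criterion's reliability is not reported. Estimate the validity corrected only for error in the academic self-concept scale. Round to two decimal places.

Single correction: r_c = r_obs / √r_xx = 0.17 / √0.93 = 0.17 / 0.9644 ≈ 0.18.

0.18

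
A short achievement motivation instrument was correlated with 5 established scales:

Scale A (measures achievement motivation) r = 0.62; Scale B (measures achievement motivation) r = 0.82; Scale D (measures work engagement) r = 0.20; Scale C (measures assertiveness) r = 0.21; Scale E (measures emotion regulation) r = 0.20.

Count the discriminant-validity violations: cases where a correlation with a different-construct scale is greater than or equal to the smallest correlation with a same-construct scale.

Convergent (same construct = achievement motivation): Scale A, Scale B.
Smallest convergent = 0.62. Discriminant values: 0.20, 0.21, 0.20; count ≥ 0.62 → 0.

0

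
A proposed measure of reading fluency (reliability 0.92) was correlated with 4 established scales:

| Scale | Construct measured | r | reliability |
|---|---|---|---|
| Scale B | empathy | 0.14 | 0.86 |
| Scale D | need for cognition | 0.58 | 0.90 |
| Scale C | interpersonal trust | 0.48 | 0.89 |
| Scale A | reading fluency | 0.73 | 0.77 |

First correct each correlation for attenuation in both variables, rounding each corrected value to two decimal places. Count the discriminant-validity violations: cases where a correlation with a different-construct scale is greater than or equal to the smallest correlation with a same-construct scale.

Disattenuated r (r / √(r_scale · r_new)):
  Scale B (disc): 0.14 / √(0.86·0.92) = 0.16
  Scale D (disc): 0.58 / √(0.90·0.92) = 0.64
  Scale C (disc): 0.48 / √(0.89·0.92) = 0.53
  Scale A (conv): 0.73 / √(0.77·0.92) = 0.87
Smallest convergent = 0.87. Discriminant values: 0.16, 0.64, 0.53; count ≥ 0.87 → 0.

0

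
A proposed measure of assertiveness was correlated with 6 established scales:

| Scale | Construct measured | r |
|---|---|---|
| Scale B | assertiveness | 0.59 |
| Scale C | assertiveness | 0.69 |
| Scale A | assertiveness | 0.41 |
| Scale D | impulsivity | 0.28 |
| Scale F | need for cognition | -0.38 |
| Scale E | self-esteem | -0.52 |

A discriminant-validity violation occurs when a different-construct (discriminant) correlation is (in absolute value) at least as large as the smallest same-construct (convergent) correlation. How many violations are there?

1

Convergent (same construct = assertiveness): Scale B, Scale C, Scale A.
Smallest convergent = 0.41. Discriminant |r|: 0.28, 0.38, 0.52; count ≥ 0.41 → 1.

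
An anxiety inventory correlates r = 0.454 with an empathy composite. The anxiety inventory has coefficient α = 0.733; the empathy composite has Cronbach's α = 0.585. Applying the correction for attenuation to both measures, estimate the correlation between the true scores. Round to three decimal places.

0.693

r_true = r_obs / √(r_xx · r_yy) = 0.454 / √(0.733 × 0.585) = 0.454 / √0.428805 = 0.454 / 0.6548 ≈ 0.693.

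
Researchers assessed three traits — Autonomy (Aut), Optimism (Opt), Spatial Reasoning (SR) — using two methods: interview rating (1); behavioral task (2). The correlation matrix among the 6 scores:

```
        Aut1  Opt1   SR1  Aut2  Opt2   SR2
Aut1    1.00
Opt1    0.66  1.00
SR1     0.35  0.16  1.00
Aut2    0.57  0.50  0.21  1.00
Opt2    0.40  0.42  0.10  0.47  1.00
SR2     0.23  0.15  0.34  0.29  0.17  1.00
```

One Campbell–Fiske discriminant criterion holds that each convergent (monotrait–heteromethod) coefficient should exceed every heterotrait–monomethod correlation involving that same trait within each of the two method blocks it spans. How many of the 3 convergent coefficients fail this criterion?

3

Each convergent coefficient versus the relevant comparison correlations:
Aut (methods 1·2): 0.57 vs {0.66, 0.47, 0.35, 0.29} → fail.
Opt (methods 1·2): 0.42 vs {0.66, 0.47, 0.16, 0.17} → fail.
SR (methods 1·2): 0.34 vs {0.35, 0.29, 0.16, 0.17} → fail.
3 of 3 fail.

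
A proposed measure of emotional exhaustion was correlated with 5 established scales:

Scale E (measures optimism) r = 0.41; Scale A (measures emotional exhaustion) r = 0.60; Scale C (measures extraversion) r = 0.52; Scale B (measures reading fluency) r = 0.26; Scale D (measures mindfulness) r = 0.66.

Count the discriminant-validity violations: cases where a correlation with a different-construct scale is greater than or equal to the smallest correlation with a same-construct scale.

Convergent (same construct = emotional exhaustion): Scale A.
Smallest convergent = 0.60. Discriminant values: 0.41, 0.52, 0.26, 0.66; count ≥ 0.60 → 1.

1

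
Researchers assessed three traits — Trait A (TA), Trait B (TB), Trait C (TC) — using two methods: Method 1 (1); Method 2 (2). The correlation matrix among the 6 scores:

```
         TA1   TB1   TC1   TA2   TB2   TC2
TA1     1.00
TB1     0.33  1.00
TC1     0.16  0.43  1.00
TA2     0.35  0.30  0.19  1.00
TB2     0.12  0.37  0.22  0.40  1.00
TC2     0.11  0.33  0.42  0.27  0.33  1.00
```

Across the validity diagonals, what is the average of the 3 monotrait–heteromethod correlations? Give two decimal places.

0.38

Convergent values: 0.35, 0.37, 0.42; mean = 1.14/3 = 0.38.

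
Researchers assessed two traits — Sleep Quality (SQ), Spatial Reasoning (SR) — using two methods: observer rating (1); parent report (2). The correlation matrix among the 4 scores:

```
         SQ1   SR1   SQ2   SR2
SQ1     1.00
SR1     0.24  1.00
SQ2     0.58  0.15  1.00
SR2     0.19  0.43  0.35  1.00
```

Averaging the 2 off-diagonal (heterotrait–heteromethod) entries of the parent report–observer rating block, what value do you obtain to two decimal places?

HTHM values (method 2 × method 1): 0.15, 0.19; mean = 0.34/2 = 0.17.

0.17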